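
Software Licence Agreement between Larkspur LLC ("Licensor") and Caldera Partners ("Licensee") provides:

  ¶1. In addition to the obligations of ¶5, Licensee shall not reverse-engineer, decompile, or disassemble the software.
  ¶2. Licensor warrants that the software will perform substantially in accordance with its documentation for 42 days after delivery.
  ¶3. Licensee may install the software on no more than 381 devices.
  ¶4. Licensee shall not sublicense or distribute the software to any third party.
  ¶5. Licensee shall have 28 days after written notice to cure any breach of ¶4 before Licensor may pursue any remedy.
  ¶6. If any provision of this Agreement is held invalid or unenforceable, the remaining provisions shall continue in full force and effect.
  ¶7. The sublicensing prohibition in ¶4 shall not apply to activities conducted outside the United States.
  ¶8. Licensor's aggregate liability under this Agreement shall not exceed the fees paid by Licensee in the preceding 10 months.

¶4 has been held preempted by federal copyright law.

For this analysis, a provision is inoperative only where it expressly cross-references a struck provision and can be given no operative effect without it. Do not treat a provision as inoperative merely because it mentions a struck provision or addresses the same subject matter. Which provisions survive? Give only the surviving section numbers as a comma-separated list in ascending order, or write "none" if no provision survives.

1, 2, 3, 6, 8

¶4 is struck. ¶5 has no operative effect of its own apart from ¶4 and is therefore inoperative. ¶7 operates only by reference to ¶4, so it falls with ¶4. ¶1 mentions ¶5 but its own obligation stands independently of ¶5, so ¶1 is not affected. Under the severability clause in ¶6, the remaining provisions continue in force. ¶1, ¶2, ¶3, ¶6, and ¶8 remain in effect.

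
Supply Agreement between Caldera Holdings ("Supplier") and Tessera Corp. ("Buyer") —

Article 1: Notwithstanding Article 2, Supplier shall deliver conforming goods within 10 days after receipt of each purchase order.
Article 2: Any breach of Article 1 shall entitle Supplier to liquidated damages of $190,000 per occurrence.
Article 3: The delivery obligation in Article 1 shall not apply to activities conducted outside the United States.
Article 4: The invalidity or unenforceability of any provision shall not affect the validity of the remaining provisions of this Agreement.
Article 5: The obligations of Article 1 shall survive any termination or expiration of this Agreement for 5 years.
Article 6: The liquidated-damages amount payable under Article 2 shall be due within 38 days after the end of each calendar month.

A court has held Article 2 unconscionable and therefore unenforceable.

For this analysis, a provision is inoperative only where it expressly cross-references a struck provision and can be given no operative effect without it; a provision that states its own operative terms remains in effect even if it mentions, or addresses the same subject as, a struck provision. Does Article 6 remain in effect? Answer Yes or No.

Article 2 is struck. Article 6 does nothing except set the payment deadline for the liquidated-damages amount by reference to Article 2; with Article 2 gone it has no independent effect and is inoperative. Although Article 1 refers to Article 2, its operative terms do not depend on Article 2, so it remains in effect. Under the severability clause in Article 4, the remaining provisions continue in force. The provisions still in force are Article 1, Article 3, Article 4, and Article 5. Article 6 is among the inoperative provisions, so the answer is no.

No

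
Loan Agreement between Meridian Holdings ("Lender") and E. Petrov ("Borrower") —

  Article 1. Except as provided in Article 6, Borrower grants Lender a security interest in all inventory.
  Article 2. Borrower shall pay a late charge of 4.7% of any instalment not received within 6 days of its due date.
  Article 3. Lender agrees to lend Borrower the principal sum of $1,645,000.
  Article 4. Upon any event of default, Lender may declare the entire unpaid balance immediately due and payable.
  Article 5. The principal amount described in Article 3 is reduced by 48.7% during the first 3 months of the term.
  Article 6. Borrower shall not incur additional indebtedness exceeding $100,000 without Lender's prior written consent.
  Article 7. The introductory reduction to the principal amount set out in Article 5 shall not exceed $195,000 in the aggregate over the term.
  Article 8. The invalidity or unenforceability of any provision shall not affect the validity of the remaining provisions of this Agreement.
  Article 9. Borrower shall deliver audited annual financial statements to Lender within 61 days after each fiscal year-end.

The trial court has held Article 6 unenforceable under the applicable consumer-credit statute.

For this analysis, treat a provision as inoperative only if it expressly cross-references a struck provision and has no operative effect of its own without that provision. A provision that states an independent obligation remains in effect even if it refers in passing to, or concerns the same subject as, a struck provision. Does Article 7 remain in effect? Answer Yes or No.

Article 6 is struck. Article 1 mentions Article 6 but its own obligation stands independently of Article 6, so Article 1 is not affected. Nothing else in the Agreement is defined by reference to Article 6. Article 8 is a severability clause and preserves every provision that can still be given independent effect. Article 1, Article 2, Article 3, Article 4, Article 5, Article 7, Article 8, and Article 9 remain in effect. Article 7 is among the surviving provisions, so the answer is yes.

Yes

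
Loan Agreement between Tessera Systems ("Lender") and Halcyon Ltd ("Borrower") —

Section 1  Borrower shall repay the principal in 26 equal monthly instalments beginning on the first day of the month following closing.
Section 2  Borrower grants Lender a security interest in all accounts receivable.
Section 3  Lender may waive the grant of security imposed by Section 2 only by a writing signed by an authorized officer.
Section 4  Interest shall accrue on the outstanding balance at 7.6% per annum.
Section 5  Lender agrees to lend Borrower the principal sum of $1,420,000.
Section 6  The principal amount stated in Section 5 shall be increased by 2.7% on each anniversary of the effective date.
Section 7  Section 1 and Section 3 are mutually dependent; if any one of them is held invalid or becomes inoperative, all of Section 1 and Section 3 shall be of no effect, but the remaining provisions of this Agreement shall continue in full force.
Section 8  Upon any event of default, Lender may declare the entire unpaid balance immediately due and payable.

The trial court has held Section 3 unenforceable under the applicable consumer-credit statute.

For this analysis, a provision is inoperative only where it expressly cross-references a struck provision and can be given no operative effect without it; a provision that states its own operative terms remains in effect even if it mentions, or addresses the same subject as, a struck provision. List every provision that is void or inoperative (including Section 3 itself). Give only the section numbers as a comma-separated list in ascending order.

Section 3 is struck. No other provision's operative terms depend on Section 3. Section 7 declares Section 1 and Section 3 mutually dependent; since one of them has fallen, all of them are of no effect. That brings down Section 1 as well. The remainder continues in force under Section 7. That leaves Section 2, Section 4, Section 5, Section 6, Section 7, and Section 8 in effect.

1, 3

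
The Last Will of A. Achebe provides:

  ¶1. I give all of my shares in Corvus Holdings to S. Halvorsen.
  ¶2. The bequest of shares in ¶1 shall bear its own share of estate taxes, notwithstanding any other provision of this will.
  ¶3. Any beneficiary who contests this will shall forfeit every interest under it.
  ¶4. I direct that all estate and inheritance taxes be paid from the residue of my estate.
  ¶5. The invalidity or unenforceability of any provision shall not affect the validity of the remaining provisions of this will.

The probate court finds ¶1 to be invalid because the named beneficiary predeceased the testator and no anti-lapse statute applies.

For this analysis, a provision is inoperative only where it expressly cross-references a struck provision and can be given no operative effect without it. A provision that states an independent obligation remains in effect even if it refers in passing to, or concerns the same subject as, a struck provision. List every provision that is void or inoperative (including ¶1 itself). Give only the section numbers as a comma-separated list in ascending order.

¶1 is struck. ¶2 operates only by reference to ¶1, so it falls with ¶1. ¶5 is a severability clause and preserves every provision that can still be given independent effect. That leaves ¶3, ¶4, and ¶5 in effect.

1, 2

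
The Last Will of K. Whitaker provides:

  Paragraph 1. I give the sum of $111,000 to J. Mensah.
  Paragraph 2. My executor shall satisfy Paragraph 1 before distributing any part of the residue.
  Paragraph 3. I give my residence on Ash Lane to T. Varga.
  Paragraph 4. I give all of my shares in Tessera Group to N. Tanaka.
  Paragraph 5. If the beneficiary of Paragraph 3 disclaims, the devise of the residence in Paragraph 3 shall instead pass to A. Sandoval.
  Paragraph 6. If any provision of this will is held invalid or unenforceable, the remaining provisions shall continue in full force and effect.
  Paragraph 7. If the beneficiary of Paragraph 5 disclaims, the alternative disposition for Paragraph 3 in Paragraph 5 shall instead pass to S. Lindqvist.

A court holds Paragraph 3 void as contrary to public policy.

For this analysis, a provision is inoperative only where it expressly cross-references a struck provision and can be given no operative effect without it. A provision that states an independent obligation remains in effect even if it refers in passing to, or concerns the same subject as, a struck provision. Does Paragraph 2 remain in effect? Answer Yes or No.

Yes

Paragraph 3 is struck. Paragraph 5 merely fixes the alternative disposition for Paragraph 3; with Paragraph 3 gone it has nothing to operate on and falls away. Paragraph 7 has no operative effect of its own apart from Paragraph 5 and is therefore inoperative. Under the severability clause in Paragraph 6, the remaining provisions continue in force. The provisions still in force are Paragraph 1, Paragraph 2, Paragraph 4, and Paragraph 6. Paragraph 2 is among the surviving provisions, so the answer is yes.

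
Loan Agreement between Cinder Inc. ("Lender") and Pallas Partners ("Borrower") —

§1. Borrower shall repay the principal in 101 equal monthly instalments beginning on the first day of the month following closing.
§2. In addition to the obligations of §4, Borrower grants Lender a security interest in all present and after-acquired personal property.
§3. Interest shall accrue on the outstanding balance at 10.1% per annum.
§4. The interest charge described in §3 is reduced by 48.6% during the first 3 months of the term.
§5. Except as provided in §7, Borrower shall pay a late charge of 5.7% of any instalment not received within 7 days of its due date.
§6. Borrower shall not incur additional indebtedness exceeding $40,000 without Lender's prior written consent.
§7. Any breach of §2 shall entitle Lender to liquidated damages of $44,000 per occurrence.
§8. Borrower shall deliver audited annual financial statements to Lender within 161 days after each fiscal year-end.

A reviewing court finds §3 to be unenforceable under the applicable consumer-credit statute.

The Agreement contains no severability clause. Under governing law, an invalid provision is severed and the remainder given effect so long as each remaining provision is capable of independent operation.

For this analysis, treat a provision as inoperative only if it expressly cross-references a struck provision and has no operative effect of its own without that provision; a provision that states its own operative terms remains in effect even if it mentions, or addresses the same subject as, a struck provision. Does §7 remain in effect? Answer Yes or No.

Yes

§3 is struck. §4 has no operative effect of its own apart from §3 and is therefore inoperative. §2 mentions §4 but its own obligation stands independently of §4, so §2 is not affected. Under the stated default rule, only provisions that cannot operate independently fall away; the rest are enforced. The provisions still in force are §1, §2, §5, §6, §7, and §8. §7 is among the surviving provisions, so the answer is yes.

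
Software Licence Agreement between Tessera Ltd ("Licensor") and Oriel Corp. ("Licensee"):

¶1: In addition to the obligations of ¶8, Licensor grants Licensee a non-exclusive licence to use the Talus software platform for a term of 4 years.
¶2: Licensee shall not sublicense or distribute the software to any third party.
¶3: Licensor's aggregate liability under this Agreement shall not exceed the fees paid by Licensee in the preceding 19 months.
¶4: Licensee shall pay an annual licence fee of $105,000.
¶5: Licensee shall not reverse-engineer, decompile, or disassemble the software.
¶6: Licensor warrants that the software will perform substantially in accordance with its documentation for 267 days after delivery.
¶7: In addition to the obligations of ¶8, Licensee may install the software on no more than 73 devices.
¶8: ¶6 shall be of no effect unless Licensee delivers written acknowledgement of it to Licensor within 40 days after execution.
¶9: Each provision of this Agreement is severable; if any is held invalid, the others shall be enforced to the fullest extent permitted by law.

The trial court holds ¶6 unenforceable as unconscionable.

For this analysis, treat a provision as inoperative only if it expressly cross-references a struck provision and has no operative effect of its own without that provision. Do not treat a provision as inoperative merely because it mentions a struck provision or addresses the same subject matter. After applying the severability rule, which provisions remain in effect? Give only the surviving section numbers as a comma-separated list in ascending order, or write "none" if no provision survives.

¶6 is struck. ¶8 has no operative effect of its own apart from ¶6 and is therefore inoperative. ¶1 mentions ¶8 but its own obligation stands independently of ¶8, so ¶1 is not affected. Although ¶7 refers to ¶8, its operative terms do not depend on ¶8, so it remains in effect. Under the severability clause in ¶9, the remaining provisions continue in force. That leaves ¶1, ¶2, ¶3, ¶4, ¶5, ¶7, and ¶9 in effect.

1, 2, 3, 4, 5, 7, 9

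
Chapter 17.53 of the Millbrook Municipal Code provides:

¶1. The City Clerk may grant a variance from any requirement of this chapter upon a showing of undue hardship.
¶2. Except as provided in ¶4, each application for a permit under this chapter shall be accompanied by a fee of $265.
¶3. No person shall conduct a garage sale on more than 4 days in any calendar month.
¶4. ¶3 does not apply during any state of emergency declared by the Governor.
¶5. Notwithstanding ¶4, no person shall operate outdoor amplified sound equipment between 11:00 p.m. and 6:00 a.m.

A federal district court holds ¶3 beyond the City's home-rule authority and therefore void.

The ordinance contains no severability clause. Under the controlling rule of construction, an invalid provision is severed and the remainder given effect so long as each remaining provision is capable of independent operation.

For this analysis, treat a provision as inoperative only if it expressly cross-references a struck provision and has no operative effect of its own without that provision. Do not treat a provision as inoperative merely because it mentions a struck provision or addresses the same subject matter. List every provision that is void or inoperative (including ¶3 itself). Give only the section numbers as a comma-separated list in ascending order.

3, 4

¶3 is struck. ¶4 operates only by reference to ¶3, so it falls with ¶3. Although ¶2 refers to ¶4, its operative terms do not depend on ¶4, so it remains in effect. Although ¶5 refers to ¶4, its operative terms do not depend on ¶4, so it remains in effect. With no severability clause, the stated default rule severs what cannot stand and enforces each remaining provision that can operate on its own. That leaves ¶1, ¶2, and ¶5 in effect.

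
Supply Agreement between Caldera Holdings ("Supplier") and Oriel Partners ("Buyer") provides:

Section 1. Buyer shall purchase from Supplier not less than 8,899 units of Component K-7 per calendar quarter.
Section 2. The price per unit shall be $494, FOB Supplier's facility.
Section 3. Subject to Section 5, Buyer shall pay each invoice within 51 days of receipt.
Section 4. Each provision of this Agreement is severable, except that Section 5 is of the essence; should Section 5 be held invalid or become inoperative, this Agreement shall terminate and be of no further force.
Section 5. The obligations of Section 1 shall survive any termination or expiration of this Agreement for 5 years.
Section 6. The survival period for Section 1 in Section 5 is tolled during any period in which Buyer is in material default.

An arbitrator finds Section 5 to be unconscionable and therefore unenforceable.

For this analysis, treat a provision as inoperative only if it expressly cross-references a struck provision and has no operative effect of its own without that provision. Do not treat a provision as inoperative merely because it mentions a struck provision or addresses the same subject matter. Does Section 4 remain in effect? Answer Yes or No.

Section 5 is struck. Section 6 has no operative effect of its own apart from Section 5 and is therefore inoperative. Section 4 makes Section 5 an essential term, and Section 5 is the provision held invalid; under Section 4, the entire Agreement is therefore void. No provision of the Agreement survives. Section 4 is among the inoperative provisions, so the answer is no.

No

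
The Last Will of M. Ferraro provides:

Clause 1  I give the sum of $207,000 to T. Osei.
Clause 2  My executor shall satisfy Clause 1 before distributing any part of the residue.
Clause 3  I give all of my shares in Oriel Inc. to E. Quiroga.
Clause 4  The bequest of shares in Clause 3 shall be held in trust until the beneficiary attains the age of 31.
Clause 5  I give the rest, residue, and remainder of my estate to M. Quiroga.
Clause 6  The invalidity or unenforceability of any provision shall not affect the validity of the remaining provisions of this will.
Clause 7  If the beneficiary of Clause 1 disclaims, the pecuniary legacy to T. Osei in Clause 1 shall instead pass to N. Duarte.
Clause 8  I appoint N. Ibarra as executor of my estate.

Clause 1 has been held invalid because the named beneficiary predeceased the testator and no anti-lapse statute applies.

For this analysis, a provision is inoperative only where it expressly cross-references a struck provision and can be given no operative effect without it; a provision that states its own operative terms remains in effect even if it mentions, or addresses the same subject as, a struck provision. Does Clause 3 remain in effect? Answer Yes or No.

Clause 1 is struck. Clause 2 has no operative effect of its own apart from Clause 1 and is therefore inoperative. Clause 7 operates only by reference to Clause 1, so it falls with Clause 1. Under the severability clause in Clause 6, the remaining provisions continue in force. The provisions still in force are Clause 3, Clause 4, Clause 5, Clause 6, and Clause 8. Clause 3 is among the surviving provisions, so the answer is yes.

Yes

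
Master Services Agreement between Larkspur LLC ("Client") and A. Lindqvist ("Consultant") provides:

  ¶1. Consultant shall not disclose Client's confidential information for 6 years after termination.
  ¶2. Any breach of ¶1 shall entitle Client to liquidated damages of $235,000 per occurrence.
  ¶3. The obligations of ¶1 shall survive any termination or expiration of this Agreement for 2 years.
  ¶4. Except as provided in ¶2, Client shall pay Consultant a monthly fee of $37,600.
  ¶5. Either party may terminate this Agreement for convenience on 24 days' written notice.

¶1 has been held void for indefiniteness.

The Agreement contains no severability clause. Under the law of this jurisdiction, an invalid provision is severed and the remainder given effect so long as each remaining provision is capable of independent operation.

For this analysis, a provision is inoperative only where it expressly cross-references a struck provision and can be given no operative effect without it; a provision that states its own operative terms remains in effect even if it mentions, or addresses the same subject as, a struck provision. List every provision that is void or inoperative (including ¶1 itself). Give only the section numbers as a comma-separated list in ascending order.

1, 2, 3

¶1 is struck. The whole of ¶2 is the liquidated-damages amount, defined by reference to ¶1, so ¶2 cannot stand once ¶1 is removed. The only function of ¶3 is the survival period for ¶1, so it cannot stand once ¶1 is removed. ¶4 mentions ¶2 but its own obligation stands independently of ¶2, so ¶4 is not affected. Under the stated default rule, only provisions that cannot operate independently fall away; the rest are enforced. ¶4 and ¶5 remain in effect.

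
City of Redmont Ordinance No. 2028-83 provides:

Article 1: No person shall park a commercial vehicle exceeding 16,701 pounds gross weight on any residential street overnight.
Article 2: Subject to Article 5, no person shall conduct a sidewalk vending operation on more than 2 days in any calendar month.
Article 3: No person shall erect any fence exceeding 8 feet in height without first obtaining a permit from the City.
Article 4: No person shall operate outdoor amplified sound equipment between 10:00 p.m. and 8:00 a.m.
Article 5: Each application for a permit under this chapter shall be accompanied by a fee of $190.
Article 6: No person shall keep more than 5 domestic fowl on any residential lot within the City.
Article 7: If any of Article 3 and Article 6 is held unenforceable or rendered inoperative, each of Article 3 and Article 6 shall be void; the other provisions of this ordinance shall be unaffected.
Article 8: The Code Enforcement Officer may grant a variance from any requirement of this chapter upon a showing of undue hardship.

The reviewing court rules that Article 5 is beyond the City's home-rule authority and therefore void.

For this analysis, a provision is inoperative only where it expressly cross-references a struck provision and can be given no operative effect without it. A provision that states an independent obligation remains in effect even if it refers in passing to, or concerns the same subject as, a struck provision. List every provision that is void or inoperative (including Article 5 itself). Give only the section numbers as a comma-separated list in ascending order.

5

Article 5 is struck. Although Article 2 refers to Article 5, its operative terms do not depend on Article 5, so it remains in effect. Nothing else in the ordinance is defined by reference to Article 5. Article 7 ties Article 3 and Article 6 together, but none of those is affected here; the remaining provisions continue in force under Article 7. The provisions still in force are Article 1, Article 2, Article 3, Article 4, Article 6, Article 7, and Article 8.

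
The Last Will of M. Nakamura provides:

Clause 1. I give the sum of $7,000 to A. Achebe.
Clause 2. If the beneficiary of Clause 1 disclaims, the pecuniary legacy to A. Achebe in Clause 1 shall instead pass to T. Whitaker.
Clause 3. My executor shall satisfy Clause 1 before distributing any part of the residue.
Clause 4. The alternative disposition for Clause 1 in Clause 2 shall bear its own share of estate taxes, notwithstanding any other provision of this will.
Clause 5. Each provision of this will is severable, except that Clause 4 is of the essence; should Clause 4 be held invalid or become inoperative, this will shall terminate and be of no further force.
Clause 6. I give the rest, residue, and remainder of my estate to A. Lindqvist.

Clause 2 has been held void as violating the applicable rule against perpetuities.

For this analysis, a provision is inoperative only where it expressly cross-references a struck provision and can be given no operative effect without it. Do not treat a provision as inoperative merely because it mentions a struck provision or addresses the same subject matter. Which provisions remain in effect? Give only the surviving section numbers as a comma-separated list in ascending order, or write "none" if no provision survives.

Clause 2 is struck. Clause 4 merely fixes the tax charge on Clause 2; with Clause 2 gone it has nothing to operate on and falls away. Clause 5 makes Clause 4 an essential term, and Clause 4 has been rendered inoperative by the cascade; under Clause 5, the entire will is therefore void. No provision of the will survives.

none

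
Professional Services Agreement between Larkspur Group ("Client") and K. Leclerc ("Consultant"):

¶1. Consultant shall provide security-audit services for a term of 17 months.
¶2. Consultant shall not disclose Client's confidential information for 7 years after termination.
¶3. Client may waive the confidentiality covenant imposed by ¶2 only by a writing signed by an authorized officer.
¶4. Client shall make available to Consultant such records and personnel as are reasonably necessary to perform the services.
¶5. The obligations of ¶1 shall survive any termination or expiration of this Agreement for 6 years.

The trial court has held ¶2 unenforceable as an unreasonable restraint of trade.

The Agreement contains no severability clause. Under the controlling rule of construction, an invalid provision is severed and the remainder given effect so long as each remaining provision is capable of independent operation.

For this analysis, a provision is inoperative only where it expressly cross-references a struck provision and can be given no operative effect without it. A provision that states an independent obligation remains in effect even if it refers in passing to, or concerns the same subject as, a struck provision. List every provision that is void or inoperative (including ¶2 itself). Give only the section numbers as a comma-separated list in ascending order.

¶2 is struck. ¶3 merely fixes the waiver condition for ¶2; with ¶2 gone it has nothing to operate on and falls away. With no severability clause, the stated default rule severs what cannot stand and enforces each remaining provision that can operate on its own. That leaves ¶1, ¶4, and ¶5 in effect.

2, 3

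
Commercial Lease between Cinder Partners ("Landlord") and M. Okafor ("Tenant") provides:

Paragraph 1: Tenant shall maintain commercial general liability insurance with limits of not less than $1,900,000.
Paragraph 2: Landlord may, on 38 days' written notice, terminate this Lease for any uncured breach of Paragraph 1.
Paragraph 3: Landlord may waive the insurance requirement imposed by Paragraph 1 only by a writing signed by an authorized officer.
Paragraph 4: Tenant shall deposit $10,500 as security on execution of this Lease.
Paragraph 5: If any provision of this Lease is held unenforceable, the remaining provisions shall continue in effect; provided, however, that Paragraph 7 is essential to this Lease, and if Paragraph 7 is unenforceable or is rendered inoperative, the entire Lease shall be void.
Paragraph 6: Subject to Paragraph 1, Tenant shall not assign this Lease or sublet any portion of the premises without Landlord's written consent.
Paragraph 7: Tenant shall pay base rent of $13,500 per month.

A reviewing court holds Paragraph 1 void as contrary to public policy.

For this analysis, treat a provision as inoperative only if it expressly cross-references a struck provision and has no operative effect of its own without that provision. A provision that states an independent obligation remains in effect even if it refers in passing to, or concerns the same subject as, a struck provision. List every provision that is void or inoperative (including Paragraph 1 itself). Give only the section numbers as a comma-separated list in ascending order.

Paragraph 1 is struck. Paragraph 2 has no operative effect of its own apart from Paragraph 1 and is therefore inoperative. Paragraph 3 has no operative effect of its own apart from Paragraph 1 and is therefore inoperative. Paragraph 6 mentions Paragraph 1 but its own obligation stands independently of Paragraph 1, so Paragraph 6 is not affected. Paragraph 5 makes Paragraph 7 an essential term, but Paragraph 7 is unaffected, so the severability proviso in Paragraph 5 preserves the remaining provisions. The provisions still in force are Paragraph 4, Paragraph 5, Paragraph 6, and Paragraph 7.

1, 2, 3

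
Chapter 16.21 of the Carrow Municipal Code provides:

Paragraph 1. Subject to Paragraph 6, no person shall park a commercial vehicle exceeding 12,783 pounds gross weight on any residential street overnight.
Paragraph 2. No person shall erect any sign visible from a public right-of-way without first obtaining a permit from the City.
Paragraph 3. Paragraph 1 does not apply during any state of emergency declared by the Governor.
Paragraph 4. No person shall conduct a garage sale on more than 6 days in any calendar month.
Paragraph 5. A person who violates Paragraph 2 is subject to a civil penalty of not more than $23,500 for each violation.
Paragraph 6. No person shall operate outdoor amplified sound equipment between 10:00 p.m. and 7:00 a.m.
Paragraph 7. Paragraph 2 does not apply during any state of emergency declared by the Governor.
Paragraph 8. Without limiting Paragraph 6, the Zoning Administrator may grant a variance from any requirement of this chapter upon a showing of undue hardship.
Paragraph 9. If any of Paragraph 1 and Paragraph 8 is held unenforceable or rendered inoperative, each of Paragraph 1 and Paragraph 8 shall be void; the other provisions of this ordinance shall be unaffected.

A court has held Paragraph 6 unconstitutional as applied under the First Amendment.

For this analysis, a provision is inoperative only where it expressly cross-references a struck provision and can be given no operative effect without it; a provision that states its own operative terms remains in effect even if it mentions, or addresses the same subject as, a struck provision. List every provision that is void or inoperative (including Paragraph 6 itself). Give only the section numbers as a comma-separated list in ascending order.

Paragraph 6 is struck. Although Paragraph 1 refers to Paragraph 6, its operative terms do not depend on Paragraph 6, so it remains in effect. Although Paragraph 8 refers to Paragraph 6, its operative terms do not depend on Paragraph 6, so it remains in effect. No other provision's operative terms depend on Paragraph 6. Paragraph 9 ties Paragraph 1 and Paragraph 8 together, but none of those is affected here; the remaining provisions continue in force under Paragraph 9. That leaves Paragraph 1, Paragraph 2, Paragraph 3, Paragraph 4, Paragraph 5, Paragraph 7, Paragraph 8, and Paragraph 9 in effect.

6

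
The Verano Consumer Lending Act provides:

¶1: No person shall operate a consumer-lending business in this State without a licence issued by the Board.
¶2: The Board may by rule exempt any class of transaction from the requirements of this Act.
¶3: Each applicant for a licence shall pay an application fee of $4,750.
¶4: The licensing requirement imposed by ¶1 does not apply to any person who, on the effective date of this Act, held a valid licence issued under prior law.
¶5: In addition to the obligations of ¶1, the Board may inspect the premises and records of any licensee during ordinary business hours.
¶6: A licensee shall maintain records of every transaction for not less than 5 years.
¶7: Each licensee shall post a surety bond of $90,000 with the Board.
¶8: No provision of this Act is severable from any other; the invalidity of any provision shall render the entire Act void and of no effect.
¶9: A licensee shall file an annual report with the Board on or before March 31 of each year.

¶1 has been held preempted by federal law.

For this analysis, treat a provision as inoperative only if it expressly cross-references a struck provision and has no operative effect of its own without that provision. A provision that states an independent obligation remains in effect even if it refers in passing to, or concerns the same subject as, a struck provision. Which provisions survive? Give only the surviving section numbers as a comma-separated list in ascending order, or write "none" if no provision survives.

none

¶1 is struck. The only function of ¶4 is the grandfather exemption from ¶1, so it cannot stand once ¶1 is removed. ¶8 provides that the Act is not severable, so the invalidity of any one provision voids the entire Act. No provision of the Act survives.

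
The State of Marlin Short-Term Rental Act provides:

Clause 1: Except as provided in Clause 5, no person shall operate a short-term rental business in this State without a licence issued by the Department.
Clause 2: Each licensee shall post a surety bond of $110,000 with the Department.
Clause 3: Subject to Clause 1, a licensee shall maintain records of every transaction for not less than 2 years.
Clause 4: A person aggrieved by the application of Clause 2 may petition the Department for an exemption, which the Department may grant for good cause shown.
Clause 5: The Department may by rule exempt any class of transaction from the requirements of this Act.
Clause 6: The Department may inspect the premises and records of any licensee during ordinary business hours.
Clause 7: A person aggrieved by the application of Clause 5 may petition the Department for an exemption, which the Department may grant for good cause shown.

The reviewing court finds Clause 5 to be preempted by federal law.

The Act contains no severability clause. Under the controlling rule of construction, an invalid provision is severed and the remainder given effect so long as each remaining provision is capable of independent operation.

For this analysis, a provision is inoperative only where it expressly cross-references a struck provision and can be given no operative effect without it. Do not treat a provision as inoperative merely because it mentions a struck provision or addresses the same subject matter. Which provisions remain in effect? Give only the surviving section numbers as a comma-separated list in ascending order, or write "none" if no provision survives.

1, 2, 3, 4, 6

Clause 5 is struck. Clause 7 merely fixes the exemption procedure for Clause 5; with Clause 5 gone it has nothing to operate on and falls away. Clause 1 mentions Clause 5 but its own obligation stands independently of Clause 5, so Clause 1 is not affected. With no severability clause, the stated default rule severs what cannot stand and enforces each remaining provision that can operate on its own. That leaves Clause 1, Clause 2, Clause 3, Clause 4, and Clause 6 in effect.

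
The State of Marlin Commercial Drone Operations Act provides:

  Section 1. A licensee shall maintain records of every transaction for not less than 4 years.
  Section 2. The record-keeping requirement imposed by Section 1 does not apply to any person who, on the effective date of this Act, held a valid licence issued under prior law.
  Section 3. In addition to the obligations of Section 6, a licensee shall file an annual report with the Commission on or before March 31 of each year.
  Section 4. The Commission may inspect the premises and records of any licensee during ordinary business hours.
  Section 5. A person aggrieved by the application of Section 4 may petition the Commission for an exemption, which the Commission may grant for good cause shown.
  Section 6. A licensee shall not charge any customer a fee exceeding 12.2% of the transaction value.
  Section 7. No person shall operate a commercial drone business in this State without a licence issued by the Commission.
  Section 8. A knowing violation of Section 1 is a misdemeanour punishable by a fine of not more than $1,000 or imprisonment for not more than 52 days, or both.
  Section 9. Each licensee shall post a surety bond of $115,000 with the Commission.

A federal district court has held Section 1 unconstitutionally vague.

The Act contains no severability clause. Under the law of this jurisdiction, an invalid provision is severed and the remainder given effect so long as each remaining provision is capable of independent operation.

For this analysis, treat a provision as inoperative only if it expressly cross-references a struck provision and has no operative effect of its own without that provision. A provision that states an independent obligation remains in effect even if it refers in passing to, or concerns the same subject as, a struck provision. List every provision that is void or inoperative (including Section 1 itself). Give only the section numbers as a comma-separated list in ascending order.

Section 1 is struck. Section 2 operates only by reference to Section 1, so it falls with Section 1. Section 8 merely fixes the criminal penalty for violating Section 1; with Section 1 gone it has nothing to operate on and falls away. With no severability clause, the stated default rule severs what cannot stand and enforces each remaining provision that can operate on its own. That leaves Section 3, Section 4, Section 5, Section 6, Section 7, and Section 9 in effect.

1, 2, 8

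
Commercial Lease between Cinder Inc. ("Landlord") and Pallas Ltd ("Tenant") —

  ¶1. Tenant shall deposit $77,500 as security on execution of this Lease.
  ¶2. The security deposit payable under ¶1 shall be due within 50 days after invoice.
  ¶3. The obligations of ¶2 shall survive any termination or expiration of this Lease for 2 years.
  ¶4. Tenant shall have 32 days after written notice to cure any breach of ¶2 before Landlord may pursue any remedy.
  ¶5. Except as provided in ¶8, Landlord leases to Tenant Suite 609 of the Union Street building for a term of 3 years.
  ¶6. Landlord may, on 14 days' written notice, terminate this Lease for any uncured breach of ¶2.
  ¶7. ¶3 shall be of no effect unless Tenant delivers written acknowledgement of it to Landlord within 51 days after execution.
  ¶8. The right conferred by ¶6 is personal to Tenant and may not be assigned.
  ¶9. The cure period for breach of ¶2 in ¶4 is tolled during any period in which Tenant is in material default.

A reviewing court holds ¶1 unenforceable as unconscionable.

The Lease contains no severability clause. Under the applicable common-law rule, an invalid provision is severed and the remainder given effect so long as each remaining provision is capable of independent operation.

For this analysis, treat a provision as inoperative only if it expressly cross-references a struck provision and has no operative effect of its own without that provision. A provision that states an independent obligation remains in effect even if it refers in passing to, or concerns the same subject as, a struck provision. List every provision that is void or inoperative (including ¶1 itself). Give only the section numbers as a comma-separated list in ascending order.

1, 2, 3, 4, 6, 7, 8, 9

¶1 is struck. ¶2 does nothing except set the payment deadline for the security deposit by reference to ¶1; with ¶1 gone it has no independent effect and is inoperative. ¶3 operates only by reference to ¶2, so it falls with ¶2. ¶4 has no operative effect of its own apart from ¶2 and is therefore inoperative. The only function of ¶6 is the termination right for breach of ¶2, so it cannot stand once ¶2 is removed. ¶7 operates only by reference to ¶3, so it falls with ¶3. ¶8 has no operative effect of its own apart from ¶6 and is therefore inoperative. ¶9 has no operative effect of its own apart from ¶4 and is therefore inoperative. ¶5 mentions ¶8 but its own obligation stands independently of ¶8, so ¶5 is not affected. Under the stated default rule, only provisions that cannot operate independently fall away; the rest are enforced. Only ¶5 remains in effect.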